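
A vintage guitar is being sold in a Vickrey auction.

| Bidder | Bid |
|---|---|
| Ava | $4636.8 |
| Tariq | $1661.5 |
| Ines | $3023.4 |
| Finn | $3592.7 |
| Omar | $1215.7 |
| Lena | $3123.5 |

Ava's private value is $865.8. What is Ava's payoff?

Highest bid: Ava at $4636.8, so Ava wins.
Second-highest bid: Finn at $3592.7 — that is the price the winner pays.
Ava's payoff = value − price = $865.8 − $3592.7 = −$2726.9.

−$2726.9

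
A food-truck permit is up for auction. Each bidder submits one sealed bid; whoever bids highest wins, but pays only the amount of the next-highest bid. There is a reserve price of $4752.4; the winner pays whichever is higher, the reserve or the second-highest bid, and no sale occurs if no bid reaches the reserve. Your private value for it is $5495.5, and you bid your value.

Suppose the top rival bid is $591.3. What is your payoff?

$743.1

Your bid $5495.5 is the highest and exceeds the reserve.
Price = max(second-highest bid, reserve) = max($591.3, $4752.4) = $4752.4.
Payoff = $5495.5 − $4752.4 = $743.1.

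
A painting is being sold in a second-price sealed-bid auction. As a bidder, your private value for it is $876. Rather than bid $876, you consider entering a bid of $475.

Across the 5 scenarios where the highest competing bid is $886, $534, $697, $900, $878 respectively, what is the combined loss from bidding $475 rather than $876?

$521

The deviation costs you only when the competing bid falls strictly between $475 and $876; elsewhere both bids give the same outcome.
$886: outcomes coincide → loss $0.
$534: truthful payoff $342, deviation payoff $0 → loss $342.
$697: truthful payoff $179, deviation payoff $0 → loss $179.
$900: outcomes coincide → loss $0.
$878: outcomes coincide → loss $0.
Total loss = $342 + $179 = $521.
Because the price is fixed by the runner-up's bid, deviating from your value can only change a good outcome into a bad one — never the reverse.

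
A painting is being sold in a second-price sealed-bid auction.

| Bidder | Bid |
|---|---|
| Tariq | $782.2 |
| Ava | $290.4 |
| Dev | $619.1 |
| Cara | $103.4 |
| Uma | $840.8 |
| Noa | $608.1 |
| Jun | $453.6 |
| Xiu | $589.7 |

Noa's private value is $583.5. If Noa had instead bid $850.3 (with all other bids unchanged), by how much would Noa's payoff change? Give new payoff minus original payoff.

The highest bid among the other bidders is $840.8; Noa's bid doesn't change that.
Original bid $608.1: Noa is not highest (top rival bid is $840.8); payoff $0.
Alternative bid $850.3: Noa is highest, pays the top rival bid $840.8; payoff $583.5 − $840.8 = −$257.3.
Change in payoff = −$257.3 − ($0) = −$257.3.

−$257.3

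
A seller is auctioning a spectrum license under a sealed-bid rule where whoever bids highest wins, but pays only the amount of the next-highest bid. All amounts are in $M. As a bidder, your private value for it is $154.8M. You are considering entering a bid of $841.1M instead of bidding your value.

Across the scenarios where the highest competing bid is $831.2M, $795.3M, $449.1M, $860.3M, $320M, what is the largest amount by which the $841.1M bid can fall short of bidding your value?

$831.2M: truthful gives $0M, deviation gives −$676.4M → loss $676.4M.
$795.3M: truthful gives $0M, deviation gives −$640.5M → loss $640.5M.
$449.1M: truthful gives $0M, deviation gives −$294.3M → loss $294.3M.
$860.3M: same outcome either way → loss $0M.
$320M: truthful gives $0M, deviation gives −$165.2M → loss $165.2M.
Maximum loss: $676.4M.

$676.4M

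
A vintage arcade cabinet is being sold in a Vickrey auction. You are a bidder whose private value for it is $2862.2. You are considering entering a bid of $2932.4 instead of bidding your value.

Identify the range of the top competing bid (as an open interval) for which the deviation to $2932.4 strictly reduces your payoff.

($2862.2, $2932.4)

If the competing bid is below $2862.2, both bids win at the same price — no difference.
If it is above $2932.4, both bids lose — no difference.
If it lies strictly between $2862.2 and $2932.4, bidding your value loses (payoff 0) while bidding $2932.4 wins at a price above your value (payoff negative).
So the deviation strictly hurts on the open interval ($2862.2, $2932.4).
In a second-price auction your bid sets only whether you win, not what you pay, so bidding your true value is weakly dominant.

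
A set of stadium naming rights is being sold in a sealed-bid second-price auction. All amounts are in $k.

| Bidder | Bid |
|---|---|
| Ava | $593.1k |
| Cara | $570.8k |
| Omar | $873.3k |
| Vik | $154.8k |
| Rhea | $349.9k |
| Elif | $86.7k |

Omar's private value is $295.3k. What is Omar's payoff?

−$297.8k

Highest bid: Omar at $873.3k, so Omar wins.
Second-highest bid: Ava at $593.1k — that is the price the winner pays.
Omar's payoff = value − price = $295.3k − $593.1k = −$297.8k.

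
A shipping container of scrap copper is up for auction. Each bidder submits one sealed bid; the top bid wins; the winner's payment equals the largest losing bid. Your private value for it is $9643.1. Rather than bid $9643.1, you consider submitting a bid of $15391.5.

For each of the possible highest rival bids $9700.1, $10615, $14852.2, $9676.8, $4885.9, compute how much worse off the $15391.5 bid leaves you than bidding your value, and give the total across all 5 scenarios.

$6271.7

The deviation costs you only when the competing bid falls strictly between $9643.1 and $15391.5; elsewhere both bids give the same outcome.
$9700.1: truthful payoff $0, deviation payoff −$57 → loss $57.
$10615: truthful payoff $0, deviation payoff −$971.9 → loss $971.9.
$14852.2: truthful payoff $0, deviation payoff −$5209.1 → loss $5209.1.
$9676.8: truthful payoff $0, deviation payoff −$33.7 → loss $33.7.
$4885.9: outcomes coincide → loss $0.
Total loss = $57 + $971.9 + $5209.1 + $33.7 = $6271.7.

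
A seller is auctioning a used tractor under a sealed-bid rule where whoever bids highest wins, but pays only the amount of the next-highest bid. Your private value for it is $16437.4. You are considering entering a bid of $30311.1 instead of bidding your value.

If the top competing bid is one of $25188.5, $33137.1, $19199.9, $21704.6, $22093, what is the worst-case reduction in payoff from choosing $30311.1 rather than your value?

$25188.5: truthful gives $0, deviation gives −$8751.1 → loss $8751.1.
$33137.1: same outcome either way → loss $0.
$19199.9: truthful gives $0, deviation gives −$2762.5 → loss $2762.5.
$21704.6: truthful gives $0, deviation gives −$5267.2 → loss $5267.2.
$22093: truthful gives $0, deviation gives −$5655.6 → loss $5655.6.
Maximum loss: $8751.1.

$8751.1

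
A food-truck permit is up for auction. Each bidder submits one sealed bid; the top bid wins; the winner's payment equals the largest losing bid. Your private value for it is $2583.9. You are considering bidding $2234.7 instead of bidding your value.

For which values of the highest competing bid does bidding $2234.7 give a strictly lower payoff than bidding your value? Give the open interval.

If the competing bid is below $2234.7, both bids win at the same price — no difference.
If it is above $2583.9, both bids lose — no difference.
If it lies strictly between $2234.7 and $2583.9, bidding your value wins at a price below your value (positive payoff) while bidding $2234.7 loses (payoff 0).
So the deviation strictly hurts on the open interval ($2234.7, $2583.9).

($2234.7, $2583.9)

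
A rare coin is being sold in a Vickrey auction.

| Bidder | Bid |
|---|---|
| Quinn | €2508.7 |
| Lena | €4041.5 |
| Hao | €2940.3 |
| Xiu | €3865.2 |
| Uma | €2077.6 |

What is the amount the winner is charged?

Highest bid: Lena at €4041.5, so Lena wins.
Second-highest bid: Xiu at €3865.2 — that is the price the winner pays.

€3865.2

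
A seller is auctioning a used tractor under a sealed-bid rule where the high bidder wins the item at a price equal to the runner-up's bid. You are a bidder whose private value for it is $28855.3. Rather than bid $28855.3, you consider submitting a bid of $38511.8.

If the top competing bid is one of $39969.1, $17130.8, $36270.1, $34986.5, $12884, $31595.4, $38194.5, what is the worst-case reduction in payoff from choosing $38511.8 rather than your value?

$9339.2

$39969.1: same outcome either way → loss $0.
$17130.8: same outcome either way → loss $0.
$36270.1: truthful gives $0, deviation gives −$7414.8 → loss $7414.8.
$34986.5: truthful gives $0, deviation gives −$6131.2 → loss $6131.2.
$12884: same outcome either way → loss $0.
$31595.4: truthful gives $0, deviation gives −$2740.1 → loss $2740.1.
$38194.5: truthful gives $0, deviation gives −$9339.2 → loss $9339.2.
Maximum loss: $9339.2.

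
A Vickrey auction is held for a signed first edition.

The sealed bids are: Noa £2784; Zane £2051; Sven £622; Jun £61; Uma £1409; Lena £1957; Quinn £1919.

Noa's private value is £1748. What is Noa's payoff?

−£303

Highest bid: Noa at £2784, so Noa wins.
Second-highest bid: Zane at £2051 — that is the price the winner pays.
Noa's payoff = value − price = £1748 − £2051 = −£303.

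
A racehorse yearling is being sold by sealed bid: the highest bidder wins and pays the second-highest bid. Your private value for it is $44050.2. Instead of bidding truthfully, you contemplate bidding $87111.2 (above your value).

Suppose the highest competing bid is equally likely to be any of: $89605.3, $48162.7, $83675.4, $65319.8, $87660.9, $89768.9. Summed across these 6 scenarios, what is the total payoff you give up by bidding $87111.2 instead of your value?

The deviation costs you only when the competing bid falls strictly between $44050.2 and $87111.2; elsewhere both bids give the same outcome.
$89605.3: outcomes coincide → loss $0.
$48162.7: truthful payoff $0, deviation payoff −$4112.5 → loss $4112.5.
$83675.4: truthful payoff $0, deviation payoff −$39625.2 → loss $39625.2.
$65319.8: truthful payoff $0, deviation payoff −$21269.6 → loss $21269.6.
$87660.9: outcomes coincide → loss $0.
$89768.9: outcomes coincide → loss $0.
Total loss = $4112.5 + $39625.2 + $21269.6 = $65007.3.

$65007.3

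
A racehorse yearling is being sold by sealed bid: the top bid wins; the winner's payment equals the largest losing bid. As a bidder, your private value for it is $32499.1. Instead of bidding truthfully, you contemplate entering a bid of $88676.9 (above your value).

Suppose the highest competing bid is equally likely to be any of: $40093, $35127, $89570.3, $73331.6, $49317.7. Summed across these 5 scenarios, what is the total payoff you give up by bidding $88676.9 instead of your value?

$67872.9

The deviation costs you only when the competing bid falls strictly between $32499.1 and $88676.9; elsewhere both bids give the same outcome.
$40093: truthful payoff $0, deviation payoff −$7593.9 → loss $7593.9.
$35127: truthful payoff $0, deviation payoff −$2627.9 → loss $2627.9.
$89570.3: outcomes coincide → loss $0.
$73331.6: truthful payoff $0, deviation payoff −$40832.5 → loss $40832.5.
$49317.7: truthful payoff $0, deviation payoff −$16818.6 → loss $16818.6.
Total loss = $7593.9 + $2627.9 + $40832.5 + $16818.6 = $67872.9.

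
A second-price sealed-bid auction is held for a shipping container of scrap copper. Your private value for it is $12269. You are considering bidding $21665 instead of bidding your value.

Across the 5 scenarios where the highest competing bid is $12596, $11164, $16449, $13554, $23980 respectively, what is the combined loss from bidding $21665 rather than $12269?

The deviation costs you only when the competing bid falls strictly between $12269 and $21665; elsewhere both bids give the same outcome.
$12596: truthful payoff $0, deviation payoff −$327 → loss $327.
$11164: outcomes coincide → loss $0.
$16449: truthful payoff $0, deviation payoff −$4180 → loss $4180.
$13554: truthful payoff $0, deviation payoff −$1285 → loss $1285.
$23980: outcomes coincide → loss $0.
Total loss = $327 + $4180 + $1285 = $5792.
In a second-price auction your bid sets only whether you win, not what you pay, so bidding your true value is weakly dominant.

$5792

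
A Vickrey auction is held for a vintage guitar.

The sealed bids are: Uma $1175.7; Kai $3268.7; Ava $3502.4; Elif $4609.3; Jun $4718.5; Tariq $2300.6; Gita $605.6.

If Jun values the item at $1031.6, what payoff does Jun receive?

Highest bid: Jun at $4718.5, so Jun wins.
Second-highest bid: Elif at $4609.3 — that is the price the winner pays.
Jun's payoff = value − price = $1031.6 − $4609.3 = −$3577.7.

−$3577.7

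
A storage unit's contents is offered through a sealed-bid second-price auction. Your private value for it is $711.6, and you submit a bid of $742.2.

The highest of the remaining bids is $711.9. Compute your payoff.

Your bid $742.2 exceeds the highest competing bid $711.9, so you win.
In a second-price auction the winner pays the second-highest bid, $711.9.
Payoff = value − price = $711.6 − $711.9 = −$0.3.

−$0.3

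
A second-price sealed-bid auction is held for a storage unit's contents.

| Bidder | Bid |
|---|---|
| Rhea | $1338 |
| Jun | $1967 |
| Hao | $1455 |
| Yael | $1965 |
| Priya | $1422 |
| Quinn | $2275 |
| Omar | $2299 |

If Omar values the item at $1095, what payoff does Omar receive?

Highest bid: Omar at $2299, so Omar wins.
Second-highest bid: Quinn at $2275 — that is the price the winner pays.
Omar's payoff = value − price = $1095 − $2275 = −$1180.

−$1180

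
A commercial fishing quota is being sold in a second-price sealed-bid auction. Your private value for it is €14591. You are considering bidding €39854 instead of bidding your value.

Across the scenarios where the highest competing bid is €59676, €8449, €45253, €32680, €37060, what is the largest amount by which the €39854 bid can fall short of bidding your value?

€59676: same outcome either way → loss €0.
€8449: same outcome either way → loss €0.
€45253: same outcome either way → loss €0.
€32680: truthful gives €0, deviation gives −€18089 → loss €18089.
€37060: truthful gives €0, deviation gives −€22469 → loss €22469.
Maximum loss: €22469.

€22469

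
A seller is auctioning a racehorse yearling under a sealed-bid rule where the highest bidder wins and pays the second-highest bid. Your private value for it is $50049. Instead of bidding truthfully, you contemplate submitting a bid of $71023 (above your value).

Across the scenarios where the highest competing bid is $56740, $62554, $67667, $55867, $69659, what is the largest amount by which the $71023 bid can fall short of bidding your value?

$56740: truthful gives $0, deviation gives −$6691 → loss $6691.
$62554: truthful gives $0, deviation gives −$12505 → loss $12505.
$67667: truthful gives $0, deviation gives −$17618 → loss $17618.
$55867: truthful gives $0, deviation gives −$5818 → loss $5818.
$69659: truthful gives $0, deviation gives −$19610 → loss $19610.
Maximum loss: $19610.

$19610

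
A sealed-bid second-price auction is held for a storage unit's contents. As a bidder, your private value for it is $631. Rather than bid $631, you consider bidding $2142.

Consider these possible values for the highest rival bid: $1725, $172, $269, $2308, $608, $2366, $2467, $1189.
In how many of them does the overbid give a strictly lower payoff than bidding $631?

The deviation hurts exactly when the highest competing bid lies strictly between $631 and $2142 — overbidding then wins at a price above your value.
$1725: inside the interval → strictly worse (loss $1094).
$172: below both → same outcome either way.
$269: below both → same outcome either way.
$2308: above both → same outcome either way.
$608: below both → same outcome either way.
$2366: above both → same outcome either way.
$2467: above both → same outcome either way.
$1189: inside the interval → strictly worse (loss $558).
Count: 2.

2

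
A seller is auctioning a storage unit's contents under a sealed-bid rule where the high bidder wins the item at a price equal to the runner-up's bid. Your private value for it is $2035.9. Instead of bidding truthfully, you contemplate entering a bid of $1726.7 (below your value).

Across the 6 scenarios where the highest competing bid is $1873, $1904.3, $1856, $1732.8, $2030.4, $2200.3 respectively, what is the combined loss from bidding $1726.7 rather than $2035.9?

The deviation costs you only when the competing bid falls strictly between $1726.7 and $2035.9; elsewhere both bids give the same outcome.
$1873: truthful payoff $162.9, deviation payoff $0 → loss $162.9.
$1904.3: truthful payoff $131.6, deviation payoff $0 → loss $131.6.
$1856: truthful payoff $179.9, deviation payoff $0 → loss $179.9.
$1732.8: truthful payoff $303.1, deviation payoff $0 → loss $303.1.
$2030.4: truthful payoff $5.5, deviation payoff $0 → loss $5.5.
$2200.3: outcomes coincide → loss $0.
Total loss = $162.9 + $131.6 + $179.9 + $303.1 + $5.5 = $783.

$783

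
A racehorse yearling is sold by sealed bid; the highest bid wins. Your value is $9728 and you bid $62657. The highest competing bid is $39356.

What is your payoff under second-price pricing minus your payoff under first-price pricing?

You have the highest bid, so you win under either rule.
Second-price: pay $39356 → payoff −$29628.
First-price: pay your own bid $62657 → payoff −$52929.
Difference = −$29628 − (−$52929) = $23301.

$23301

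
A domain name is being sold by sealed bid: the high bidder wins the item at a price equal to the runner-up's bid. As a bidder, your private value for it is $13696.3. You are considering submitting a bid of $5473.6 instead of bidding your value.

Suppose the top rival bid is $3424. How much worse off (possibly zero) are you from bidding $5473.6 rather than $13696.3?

Bidding your value $13696.3: you win (since $13696.3 > $3424) and pay $3424. Payoff $10272.3.
Bidding $5473.6: you win and pay $3424. Payoff $13696.3 − $3424 = $10272.3.
Difference = $10272.3 − $10272.3 = $0; both bids lead to the same outcome because the competing bid is below both your value and your alternative bid.

$0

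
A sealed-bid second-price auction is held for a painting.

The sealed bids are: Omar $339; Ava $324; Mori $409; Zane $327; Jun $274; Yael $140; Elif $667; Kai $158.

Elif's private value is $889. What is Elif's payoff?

$480

Highest bid: Elif at $667, so Elif wins.
Second-highest bid: Mori at $409 — that is the price the winner pays.
Elif's payoff = value − price = $889 − $409 = $480.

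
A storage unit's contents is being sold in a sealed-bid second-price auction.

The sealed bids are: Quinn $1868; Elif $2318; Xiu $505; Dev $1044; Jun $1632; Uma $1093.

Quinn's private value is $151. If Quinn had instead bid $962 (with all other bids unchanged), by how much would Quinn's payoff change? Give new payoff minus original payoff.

The highest bid among the other bidders is $2318; Quinn's bid doesn't change that.
Original bid $1868: Quinn is not highest (top rival bid is $2318); payoff $0.
Alternative bid $962: Quinn is not highest (top rival bid is $2318); payoff $0.
Change in payoff = $0 − ($0) = $0.

$0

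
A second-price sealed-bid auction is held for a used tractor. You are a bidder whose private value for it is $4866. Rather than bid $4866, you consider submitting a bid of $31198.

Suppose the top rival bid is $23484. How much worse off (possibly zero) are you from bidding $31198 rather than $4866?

$18618

Bidding your value $4866: you lose (since $4866 < $23484). Payoff $0.
Bidding $31198: you win and pay $23484. Payoff $4866 − $23484 = −$18618.
The competing bid $23484 lies between your value and your inflated bid, so overbidding wins an item priced above your value.
Loss from deviating = $0 − (−$18618) = $18618.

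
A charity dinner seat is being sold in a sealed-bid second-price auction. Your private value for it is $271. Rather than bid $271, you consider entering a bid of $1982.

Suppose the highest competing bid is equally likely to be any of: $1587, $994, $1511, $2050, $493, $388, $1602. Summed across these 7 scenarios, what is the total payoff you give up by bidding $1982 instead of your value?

$4949

The deviation costs you only when the competing bid falls strictly between $271 and $1982; elsewhere both bids give the same outcome.
$1587: truthful payoff $0, deviation payoff −$1316 → loss $1316.
$994: truthful payoff $0, deviation payoff −$723 → loss $723.
$1511: truthful payoff $0, deviation payoff −$1240 → loss $1240.
$2050: outcomes coincide → loss $0.
$493: truthful payoff $0, deviation payoff −$222 → loss $222.
$388: truthful payoff $0, deviation payoff −$117 → loss $117.
$1602: truthful payoff $0, deviation payoff −$1331 → loss $1331.
Total loss = $1316 + $723 + $1240 + $222 + $117 + $1331 = $4949.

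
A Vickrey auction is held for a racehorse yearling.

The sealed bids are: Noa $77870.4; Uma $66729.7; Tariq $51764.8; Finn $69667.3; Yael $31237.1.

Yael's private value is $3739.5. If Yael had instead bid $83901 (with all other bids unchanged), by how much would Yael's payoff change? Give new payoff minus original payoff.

The highest bid among the other bidders is $77870.4; Yael's bid doesn't change that.
Original bid $31237.1: Yael is not highest (top rival bid is $77870.4); payoff $0.
Alternative bid $83901: Yael is highest, pays the top rival bid $77870.4; payoff $3739.5 − $77870.4 = −$74130.9.
Change in payoff = −$74130.9 − ($0) = −$74130.9.

−$74130.9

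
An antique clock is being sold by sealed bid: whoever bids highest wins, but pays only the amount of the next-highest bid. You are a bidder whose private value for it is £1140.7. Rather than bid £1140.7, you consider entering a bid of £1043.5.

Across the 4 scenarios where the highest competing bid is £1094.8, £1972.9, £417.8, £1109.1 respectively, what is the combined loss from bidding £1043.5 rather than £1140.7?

The deviation costs you only when the competing bid falls strictly between £1043.5 and £1140.7; elsewhere both bids give the same outcome.
£1094.8: truthful payoff £45.9, deviation payoff £0 → loss £45.9.
£1972.9: outcomes coincide → loss £0.
£417.8: outcomes coincide → loss £0.
£1109.1: truthful payoff £31.6, deviation payoff £0 → loss £31.6.
Total loss = £45.9 + £31.6 = £77.5.

£77.5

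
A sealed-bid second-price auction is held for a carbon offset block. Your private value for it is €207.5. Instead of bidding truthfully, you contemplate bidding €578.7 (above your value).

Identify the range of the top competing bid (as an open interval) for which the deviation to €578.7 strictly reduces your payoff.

If the competing bid is below €207.5, both bids win at the same price — no difference.
If it is above €578.7, both bids lose — no difference.
If it lies strictly between €207.5 and €578.7, bidding your value loses (payoff 0) while bidding €578.7 wins at a price above your value (payoff negative).
So the deviation strictly hurts on the open interval (€207.5, €578.7).
In a second-price auction your bid sets only whether you win, not what you pay, so bidding your true value is weakly dominant.

(€207.5, €578.7)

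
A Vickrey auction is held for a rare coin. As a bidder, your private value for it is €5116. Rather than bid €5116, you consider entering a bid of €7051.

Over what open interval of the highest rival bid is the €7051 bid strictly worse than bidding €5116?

(€5116, €7051)

If the competing bid is below €5116, both bids win at the same price — no difference.
If it is above €7051, both bids lose — no difference.
If it lies strictly between €5116 and €7051, bidding your value loses (payoff 0) while bidding €7051 wins at a price above your value (payoff negative).
So the deviation strictly hurts on the open interval (€5116, €7051).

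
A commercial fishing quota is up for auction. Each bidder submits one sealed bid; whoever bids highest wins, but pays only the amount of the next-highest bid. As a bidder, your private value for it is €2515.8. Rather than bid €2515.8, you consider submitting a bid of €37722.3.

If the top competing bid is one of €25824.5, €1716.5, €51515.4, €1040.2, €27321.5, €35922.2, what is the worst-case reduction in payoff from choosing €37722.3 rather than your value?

€33406.4

€25824.5: truthful gives €0, deviation gives −€23308.7 → loss €23308.7.
€1716.5: same outcome either way → loss €0.
€51515.4: same outcome either way → loss €0.
€1040.2: same outcome either way → loss €0.
€27321.5: truthful gives €0, deviation gives −€24805.7 → loss €24805.7.
€35922.2: truthful gives €0, deviation gives −€33406.4 → loss €33406.4.
Maximum loss: €33406.4.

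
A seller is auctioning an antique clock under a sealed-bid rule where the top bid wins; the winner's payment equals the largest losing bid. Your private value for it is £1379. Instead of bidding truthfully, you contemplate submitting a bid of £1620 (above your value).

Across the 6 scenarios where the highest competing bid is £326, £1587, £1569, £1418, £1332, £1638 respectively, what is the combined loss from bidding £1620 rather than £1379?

The deviation costs you only when the competing bid falls strictly between £1379 and £1620; elsewhere both bids give the same outcome.
£326: outcomes coincide → loss £0.
£1587: truthful payoff £0, deviation payoff −£208 → loss £208.
£1569: truthful payoff £0, deviation payoff −£190 → loss £190.
£1418: truthful payoff £0, deviation payoff −£39 → loss £39.
£1332: outcomes coincide → loss £0.
£1638: outcomes coincide → loss £0.
Total loss = £208 + £190 + £39 = £437.

£437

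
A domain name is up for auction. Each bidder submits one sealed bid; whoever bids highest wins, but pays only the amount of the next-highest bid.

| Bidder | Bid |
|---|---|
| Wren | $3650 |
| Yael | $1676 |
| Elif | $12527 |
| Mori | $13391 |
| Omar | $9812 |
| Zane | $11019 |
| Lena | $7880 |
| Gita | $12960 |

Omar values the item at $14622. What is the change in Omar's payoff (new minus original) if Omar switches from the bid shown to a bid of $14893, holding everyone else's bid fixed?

$1231

The highest bid among the other bidders is $13391; Omar's bid doesn't change that.
Original bid $9812: Omar is not highest (top rival bid is $13391); payoff $0.
Alternative bid $14893: Omar is highest, pays the top rival bid $13391; payoff $14622 − $13391 = $1231.
Change in payoff = $1231 − ($0) = $1231.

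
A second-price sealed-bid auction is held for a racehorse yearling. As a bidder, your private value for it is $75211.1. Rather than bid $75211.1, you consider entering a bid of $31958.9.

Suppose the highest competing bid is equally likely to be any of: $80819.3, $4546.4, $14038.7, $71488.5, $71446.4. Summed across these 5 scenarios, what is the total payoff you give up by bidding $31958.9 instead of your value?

$7487.3

The deviation costs you only when the competing bid falls strictly between $31958.9 and $75211.1; elsewhere both bids give the same outcome.
$80819.3: outcomes coincide → loss $0.
$4546.4: outcomes coincide → loss $0.
$14038.7: outcomes coincide → loss $0.
$71488.5: truthful payoff $3722.6, deviation payoff $0 → loss $3722.6.
$71446.4: truthful payoff $3764.7, deviation payoff $0 → loss $3764.7.
Total loss = $3722.6 + $3764.7 = $7487.3.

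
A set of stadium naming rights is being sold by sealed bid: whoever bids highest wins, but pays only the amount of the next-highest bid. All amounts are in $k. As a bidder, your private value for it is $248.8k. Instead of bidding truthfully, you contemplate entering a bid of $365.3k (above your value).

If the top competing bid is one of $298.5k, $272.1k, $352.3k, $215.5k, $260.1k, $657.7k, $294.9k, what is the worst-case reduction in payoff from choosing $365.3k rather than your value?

$298.5k: truthful gives $0k, deviation gives −$49.7k → loss $49.7k.
$272.1k: truthful gives $0k, deviation gives −$23.3k → loss $23.3k.
$352.3k: truthful gives $0k, deviation gives −$103.5k → loss $103.5k.
$215.5k: same outcome either way → loss $0k.
$260.1k: truthful gives $0k, deviation gives −$11.3k → loss $11.3k.
$657.7k: same outcome either way → loss $0k.
$294.9k: truthful gives $0k, deviation gives −$46.1k → loss $46.1k.
Maximum loss: $103.5k.

$103.5k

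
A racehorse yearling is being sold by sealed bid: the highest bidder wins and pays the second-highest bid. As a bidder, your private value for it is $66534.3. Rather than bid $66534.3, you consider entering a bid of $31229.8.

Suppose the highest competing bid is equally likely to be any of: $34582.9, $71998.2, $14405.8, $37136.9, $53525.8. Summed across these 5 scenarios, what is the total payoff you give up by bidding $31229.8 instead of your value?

$74357.3

The deviation costs you only when the competing bid falls strictly between $31229.8 and $66534.3; elsewhere both bids give the same outcome.
$34582.9: truthful payoff $31951.4, deviation payoff $0 → loss $31951.4.
$71998.2: outcomes coincide → loss $0.
$14405.8: outcomes coincide → loss $0.
$37136.9: truthful payoff $29397.4, deviation payoff $0 → loss $29397.4.
$53525.8: truthful payoff $13008.5, deviation payoff $0 → loss $13008.5.
Total loss = $31951.4 + $29397.4 + $13008.5 = $74357.3.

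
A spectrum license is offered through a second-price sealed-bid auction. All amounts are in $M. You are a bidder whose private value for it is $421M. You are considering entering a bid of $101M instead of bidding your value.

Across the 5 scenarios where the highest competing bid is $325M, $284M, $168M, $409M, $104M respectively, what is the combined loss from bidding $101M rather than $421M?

$815M

The deviation costs you only when the competing bid falls strictly between $101M and $421M; elsewhere both bids give the same outcome.
$325M: truthful payoff $96M, deviation payoff $0M → loss $96M.
$284M: truthful payoff $137M, deviation payoff $0M → loss $137M.
$168M: truthful payoff $253M, deviation payoff $0M → loss $253M.
$409M: truthful payoff $12M, deviation payoff $0M → loss $12M.
$104M: truthful payoff $317M, deviation payoff $0M → loss $317M.
Total loss = $96M + $137M + $253M + $12M + $317M = $815M.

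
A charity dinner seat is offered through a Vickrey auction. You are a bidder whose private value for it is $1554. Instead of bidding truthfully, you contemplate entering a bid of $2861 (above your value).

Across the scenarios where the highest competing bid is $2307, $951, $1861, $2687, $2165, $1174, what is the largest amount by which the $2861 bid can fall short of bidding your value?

$2307: truthful gives $0, deviation gives −$753 → loss $753.
$951: same outcome either way → loss $0.
$1861: truthful gives $0, deviation gives −$307 → loss $307.
$2687: truthful gives $0, deviation gives −$1133 → loss $1133.
$2165: truthful gives $0, deviation gives −$611 → loss $611.
$1174: same outcome either way → loss $0.
Maximum loss: $1133.

$1133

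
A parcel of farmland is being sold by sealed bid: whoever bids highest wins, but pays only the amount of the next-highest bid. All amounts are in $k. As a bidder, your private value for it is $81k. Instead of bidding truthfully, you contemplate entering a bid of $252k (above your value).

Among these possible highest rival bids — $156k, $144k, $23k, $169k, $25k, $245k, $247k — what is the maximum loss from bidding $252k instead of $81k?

$156k: truthful gives $0k, deviation gives −$75k → loss $75k.
$144k: truthful gives $0k, deviation gives −$63k → loss $63k.
$23k: same outcome either way → loss $0k.
$169k: truthful gives $0k, deviation gives −$88k → loss $88k.
$25k: same outcome either way → loss $0k.
$245k: truthful gives $0k, deviation gives −$164k → loss $164k.
$247k: truthful gives $0k, deviation gives −$166k → loss $166k.
Maximum loss: $166k.

$166k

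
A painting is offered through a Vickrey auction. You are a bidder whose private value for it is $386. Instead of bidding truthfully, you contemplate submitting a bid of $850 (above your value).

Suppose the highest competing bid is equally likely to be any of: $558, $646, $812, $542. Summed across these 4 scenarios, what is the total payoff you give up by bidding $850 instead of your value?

The deviation costs you only when the competing bid falls strictly between $386 and $850; elsewhere both bids give the same outcome.
$558: truthful payoff $0, deviation payoff −$172 → loss $172.
$646: truthful payoff $0, deviation payoff −$260 → loss $260.
$812: truthful payoff $0, deviation payoff −$426 → loss $426.
$542: truthful payoff $0, deviation payoff −$156 → loss $156.
Total loss = $172 + $260 + $426 + $156 = $1014.

$1014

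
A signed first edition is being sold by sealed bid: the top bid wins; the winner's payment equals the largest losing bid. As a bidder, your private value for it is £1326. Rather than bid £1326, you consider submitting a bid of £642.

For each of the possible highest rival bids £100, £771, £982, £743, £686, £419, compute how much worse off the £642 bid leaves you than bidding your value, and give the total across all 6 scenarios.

£2122

The deviation costs you only when the competing bid falls strictly between £642 and £1326; elsewhere both bids give the same outcome.
£100: outcomes coincide → loss £0.
£771: truthful payoff £555, deviation payoff £0 → loss £555.
£982: truthful payoff £344, deviation payoff £0 → loss £344.
£743: truthful payoff £583, deviation payoff £0 → loss £583.
£686: truthful payoff £640, deviation payoff £0 → loss £640.
£419: outcomes coincide → loss £0.
Total loss = £555 + £344 + £583 + £640 = £2122.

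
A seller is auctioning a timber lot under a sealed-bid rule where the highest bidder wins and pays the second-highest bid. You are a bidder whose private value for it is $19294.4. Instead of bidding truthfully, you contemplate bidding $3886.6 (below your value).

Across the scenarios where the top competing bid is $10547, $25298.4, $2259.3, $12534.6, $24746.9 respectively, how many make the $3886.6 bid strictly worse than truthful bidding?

The deviation hurts exactly when the highest competing bid lies strictly between $3886.6 and $19294.4 — underbidding then forfeits a profitable win.
$10547: inside the interval → strictly worse (loss $8747.4).
$25298.4: above both → same outcome either way.
$2259.3: below both → same outcome either way.
$12534.6: inside the interval → strictly worse (loss $6759.8).
$24746.9: above both → same outcome either way.
Count: 2.

2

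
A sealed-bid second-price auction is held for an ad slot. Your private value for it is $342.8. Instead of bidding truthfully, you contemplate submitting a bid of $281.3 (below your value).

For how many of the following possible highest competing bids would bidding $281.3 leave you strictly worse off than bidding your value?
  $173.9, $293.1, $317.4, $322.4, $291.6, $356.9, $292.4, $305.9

6

The deviation hurts exactly when the highest competing bid lies strictly between $281.3 and $342.8 — underbidding then forfeits a profitable win.
$173.9: below both → same outcome either way.
$293.1: inside the interval → strictly worse (loss $49.7).
$317.4: inside the interval → strictly worse (loss $25.4).
$322.4: inside the interval → strictly worse (loss $20.4).
$291.6: inside the interval → strictly worse (loss $51.2).
$356.9: above both → same outcome either way.
$292.4: inside the interval → strictly worse (loss $50.4).
$305.9: inside the interval → strictly worse (loss $36.9).
Count: 6.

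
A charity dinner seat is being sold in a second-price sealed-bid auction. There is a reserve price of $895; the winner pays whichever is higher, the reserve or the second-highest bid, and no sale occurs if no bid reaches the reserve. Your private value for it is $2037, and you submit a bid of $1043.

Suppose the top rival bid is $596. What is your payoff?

$1142

Your bid $1043 is the highest and exceeds the reserve.
Price = max(second-highest bid, reserve) = max($596, $895) = $895.
Payoff = $2037 − $895 = $1142.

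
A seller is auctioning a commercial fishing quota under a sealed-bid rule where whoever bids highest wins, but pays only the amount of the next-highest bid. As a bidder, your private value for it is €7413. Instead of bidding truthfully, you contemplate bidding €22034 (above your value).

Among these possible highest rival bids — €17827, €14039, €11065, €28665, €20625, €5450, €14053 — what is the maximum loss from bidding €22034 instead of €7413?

€17827: truthful gives €0, deviation gives −€10414 → loss €10414.
€14039: truthful gives €0, deviation gives −€6626 → loss €6626.
€11065: truthful gives €0, deviation gives −€3652 → loss €3652.
€28665: same outcome either way → loss €0.
€20625: truthful gives €0, deviation gives −€13212 → loss €13212.
€5450: same outcome either way → loss €0.
€14053: truthful gives €0, deviation gives −€6640 → loss €6640.
Maximum loss: €13212.

€13212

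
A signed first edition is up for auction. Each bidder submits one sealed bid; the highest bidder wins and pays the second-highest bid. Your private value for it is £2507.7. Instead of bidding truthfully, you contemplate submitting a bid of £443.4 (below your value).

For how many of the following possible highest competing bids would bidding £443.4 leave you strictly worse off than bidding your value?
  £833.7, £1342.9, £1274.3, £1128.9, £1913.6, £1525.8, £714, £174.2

The deviation hurts exactly when the highest competing bid lies strictly between £443.4 and £2507.7 — underbidding then forfeits a profitable win.
£833.7: inside the interval → strictly worse (loss £1674).
£1342.9: inside the interval → strictly worse (loss £1164.8).
£1274.3: inside the interval → strictly worse (loss £1233.4).
£1128.9: inside the interval → strictly worse (loss £1378.8).
£1913.6: inside the interval → strictly worse (loss £594.1).
£1525.8: inside the interval → strictly worse (loss £981.9).
£714: inside the interval → strictly worse (loss £1793.7).
£174.2: below both → same outcome either way.
Count: 7.

7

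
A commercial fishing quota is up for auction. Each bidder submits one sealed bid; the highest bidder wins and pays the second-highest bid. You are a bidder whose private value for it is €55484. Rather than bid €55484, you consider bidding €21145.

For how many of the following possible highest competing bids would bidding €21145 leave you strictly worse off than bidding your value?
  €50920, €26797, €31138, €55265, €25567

The deviation hurts exactly when the highest competing bid lies strictly between €21145 and €55484 — underbidding then forfeits a profitable win.
€50920: inside the interval → strictly worse (loss €4564).
€26797: inside the interval → strictly worse (loss €28687).
€31138: inside the interval → strictly worse (loss €24346).
€55265: inside the interval → strictly worse (loss €219).
€25567: inside the interval → strictly worse (loss €29917).
Count: 5.

5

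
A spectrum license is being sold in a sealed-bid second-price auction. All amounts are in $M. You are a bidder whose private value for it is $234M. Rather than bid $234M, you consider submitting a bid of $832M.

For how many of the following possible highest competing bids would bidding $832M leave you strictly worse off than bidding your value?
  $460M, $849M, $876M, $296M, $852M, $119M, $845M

2

The deviation hurts exactly when the highest competing bid lies strictly between $234M and $832M — overbidding then wins at a price above your value.
$460M: inside the interval → strictly worse (loss $226M).
$849M: above both → same outcome either way.
$876M: above both → same outcome either way.
$296M: inside the interval → strictly worse (loss $62M).
$852M: above both → same outcome either way.
$119M: below both → same outcome either way.
$845M: above both → same outcome either way.
Count: 2.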